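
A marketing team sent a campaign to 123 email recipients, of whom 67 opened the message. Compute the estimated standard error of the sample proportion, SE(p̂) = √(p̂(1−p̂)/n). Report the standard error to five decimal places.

SE = 0.04490

p̂ = 67/123 = 0.54472.
p̂(1−p̂) = 0.248000.
SE = √(0.248000/123) = 0.04490.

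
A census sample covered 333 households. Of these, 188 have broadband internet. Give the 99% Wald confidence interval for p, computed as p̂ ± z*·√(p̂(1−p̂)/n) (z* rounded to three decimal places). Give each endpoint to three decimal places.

p̂ = 188/333 = 0.56456.
Standard error of p̂: √(0.245831/333) = √0.000738232 = 0.027170.
z* = 2.576 at the 99% level.
Margin = 2.576·0.027170 = 0.06999.
Interval: 0.56456 ± 0.06999 → (0.495, 0.635).

(0.495, 0.635)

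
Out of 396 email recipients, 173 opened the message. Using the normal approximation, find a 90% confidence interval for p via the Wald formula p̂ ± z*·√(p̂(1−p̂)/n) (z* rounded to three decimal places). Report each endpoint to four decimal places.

p̂ = 173/396 = 0.43687.
SE(p̂) = √(0.43687·0.56313/396) = 0.024925.
For 90% confidence, z* = 1.645.
Margin of error: 1.645 × 0.024925 = 0.04100.
So the interval runs from 0.3959 to 0.4779.

(0.3959, 0.4779)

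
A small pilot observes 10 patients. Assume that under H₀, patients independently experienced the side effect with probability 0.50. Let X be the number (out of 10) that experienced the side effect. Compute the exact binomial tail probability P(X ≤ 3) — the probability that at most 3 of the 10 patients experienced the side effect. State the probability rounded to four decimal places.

P = 0.1719

X ~ Binomial(n=10, p=0.50).
P(X ≤ 3) = C(10,0)·0.50^0·0.50^10 + C(10,1)·0.50^1·0.50^9 + C(10,2)·0.50^2·0.50^8 + C(10,3)·0.50^3·0.50^7.
= 0.000977 + 0.009766 + 0.043945 + 0.117188 = 0.1719.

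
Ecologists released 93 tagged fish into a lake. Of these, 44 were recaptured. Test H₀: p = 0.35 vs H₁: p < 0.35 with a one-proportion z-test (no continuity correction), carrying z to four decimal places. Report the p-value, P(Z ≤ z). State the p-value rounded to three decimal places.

p-value = 0.994

With x = 44 successes in n = 93, p̂ = 0.47312.
SE₀ = √(0.35·0.65/93) = 0.049459.
z = (p̂ − p₀)/SE = (44/93 − 0.35)/0.049459 ≈ 2.4893.
p-value = P(Z ≤ z) with z = 2.4893 → 0.994.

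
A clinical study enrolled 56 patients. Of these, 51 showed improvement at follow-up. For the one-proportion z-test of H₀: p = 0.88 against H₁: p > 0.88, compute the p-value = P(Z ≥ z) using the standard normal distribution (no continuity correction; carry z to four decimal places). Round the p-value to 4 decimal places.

Sample proportion p̂ = 51/56 = 0.91071.
Null standard error: √(0.88·0.12/56) = √0.001885714 = 0.043425.
Test statistic (full precision, shown to 4 dp): z = (51/56 − 0.88)/SE₀ ≈ 0.7073.
From the standard normal, P(Z ≥ z) = 0.2397.

p-value = 0.2397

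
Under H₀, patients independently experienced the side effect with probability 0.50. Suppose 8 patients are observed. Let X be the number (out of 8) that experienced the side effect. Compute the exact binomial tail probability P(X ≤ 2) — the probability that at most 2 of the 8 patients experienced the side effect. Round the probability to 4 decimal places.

P = 0.1445

X is binomial with n = 8 and p = 0.50.
P(X ≤ 2) = C(8,0)·0.50^0·0.50^8 + C(8,1)·0.50^1·0.50^7 + C(8,2)·0.50^2·0.50^6.
= 0.003906 + 0.031250 + 0.109375 = 0.1445.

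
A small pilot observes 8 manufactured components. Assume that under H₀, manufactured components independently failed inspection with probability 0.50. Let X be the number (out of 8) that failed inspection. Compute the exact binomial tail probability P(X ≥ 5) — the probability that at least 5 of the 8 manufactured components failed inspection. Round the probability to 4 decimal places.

X ~ Binomial(n=8, p=0.50).
P(X ≥ 5) = C(8,5)·0.50^5·0.50^3 + C(8,6)·0.50^6·0.50^2 + C(8,7)·0.50^7·0.50^1 + C(8,8)·0.50^8·0.50^0.
= 0.218750 + 0.109375 + 0.031250 + 0.003906 = 0.3633.

P = 0.3633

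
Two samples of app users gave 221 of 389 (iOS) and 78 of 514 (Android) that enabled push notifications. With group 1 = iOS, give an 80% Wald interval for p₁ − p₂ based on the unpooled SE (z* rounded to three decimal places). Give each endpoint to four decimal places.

(0.3783, 0.4544)

p̂₁ = 0.56812, p̂₂ = 0.15175, so the observed difference is 0.41637.
Unpooled SE = √(p̂₁(1−p̂₁)/n₁ + p̂₂(1−p̂₂)/n₂) = √(0.000630743 + 0.000250433) = 0.029685.
The 80% critical value is z* = 1.282. Margin = 1.282·0.029685 = 0.03806.
CI: 0.41637 ± 0.03806 = (0.3783, 0.4544).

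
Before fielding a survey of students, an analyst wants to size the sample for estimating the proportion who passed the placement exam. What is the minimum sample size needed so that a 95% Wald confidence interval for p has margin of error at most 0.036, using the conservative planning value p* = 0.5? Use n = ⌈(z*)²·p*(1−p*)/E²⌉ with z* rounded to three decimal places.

For 95% confidence, z* = 1.960.
p*(1−p*) = 0.50·0.50 = 0.2500.
(z*)²·p*(1−p*)/E² = 3.841600·0.2500/0.001296 = 741.049.
⌈741.049⌉ = 742.

n = 742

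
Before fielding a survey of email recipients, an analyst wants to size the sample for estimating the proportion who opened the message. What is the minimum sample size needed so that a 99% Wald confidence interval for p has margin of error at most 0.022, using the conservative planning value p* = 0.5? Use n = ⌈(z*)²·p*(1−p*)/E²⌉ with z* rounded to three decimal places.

n = 3428

The 99% critical value is z* = 2.576.
p*(1−p*) = 0.2500.
Required n before rounding: 6.635776 × 0.2500 / 0.022² = 3427.570.
Rounding up, n = 3428.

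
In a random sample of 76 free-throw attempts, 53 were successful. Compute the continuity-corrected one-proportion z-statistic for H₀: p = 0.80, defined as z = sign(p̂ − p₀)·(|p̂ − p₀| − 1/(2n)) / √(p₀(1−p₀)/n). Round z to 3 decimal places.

z = -2.093

The sample proportion is 53/76 = 0.69737. p̂ − p₀ = -0.102632.
Continuity correction 1/(2n) = 1/152 = 0.006579.
Corrected numerator: |-0.102632| − 0.006579 = 0.096053.
SE₀ = √(0.80·0.20/76) = 0.045883.
z = −0.096053/0.045883 = -2.093.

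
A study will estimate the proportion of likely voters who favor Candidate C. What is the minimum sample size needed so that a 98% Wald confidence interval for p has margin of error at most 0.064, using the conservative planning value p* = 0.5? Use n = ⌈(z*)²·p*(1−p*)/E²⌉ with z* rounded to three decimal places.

The 98% critical value is z* = 2.326.
p*(1−p*) = 0.50·0.50 = 0.2500.
Required n before rounding: 5.410276 × 0.2500 / 0.064² = 330.217.
Rounding up, n = 331.

n = 331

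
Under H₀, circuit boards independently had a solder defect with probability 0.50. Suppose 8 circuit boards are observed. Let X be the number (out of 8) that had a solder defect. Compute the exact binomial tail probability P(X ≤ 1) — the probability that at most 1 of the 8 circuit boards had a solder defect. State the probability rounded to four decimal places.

P = 0.0352

X ~ Binomial(n=8, p=0.50).
P(X ≤ 1) = C(8,0)·0.50^0·0.50^8 + C(8,1)·0.50^1·0.50^7.
= 0.003906 + 0.031250 = 0.0352.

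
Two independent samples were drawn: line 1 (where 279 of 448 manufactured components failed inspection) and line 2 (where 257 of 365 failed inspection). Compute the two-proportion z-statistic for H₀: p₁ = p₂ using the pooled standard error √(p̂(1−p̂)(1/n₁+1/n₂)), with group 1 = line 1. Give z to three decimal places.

z = -2.434

Sample proportions: p̂₁ = 279/448 = 0.62277 and p̂₂ = 257/365 = 0.70411.
Pooled p̂ = (279+257)/(448+365) = 536/813 = 0.65929.
SE = √[p̂(1−p̂)(1/n₁+1/n₂)] = √[0.65929·0.34071·(1/448+1/365)] ≈ 0.033419.
z = (p̂₁ − p̂₂)/SE = (0.62277 − 0.70411)/0.033419 = -0.08134/0.033419 = -2.434.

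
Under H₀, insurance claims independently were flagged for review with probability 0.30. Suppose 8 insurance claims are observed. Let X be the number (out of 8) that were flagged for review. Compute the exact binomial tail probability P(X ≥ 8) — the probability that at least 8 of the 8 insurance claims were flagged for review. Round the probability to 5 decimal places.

X ~ Binomial(n=8, p=0.30).
P(X ≥ 8) = C(8,8)·0.30^8·0.70^0.
= 0.000066 = 0.00007.

P = 0.00007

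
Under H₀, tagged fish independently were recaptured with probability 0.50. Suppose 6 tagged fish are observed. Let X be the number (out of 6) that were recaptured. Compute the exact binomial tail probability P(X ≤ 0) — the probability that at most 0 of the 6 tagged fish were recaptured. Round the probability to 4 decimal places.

X ~ Binomial(n=6, p=0.50).
P(X ≤ 0) = C(6,0)·0.50^0·0.50^6.
= 0.015625 = 0.0156.

P = 0.0156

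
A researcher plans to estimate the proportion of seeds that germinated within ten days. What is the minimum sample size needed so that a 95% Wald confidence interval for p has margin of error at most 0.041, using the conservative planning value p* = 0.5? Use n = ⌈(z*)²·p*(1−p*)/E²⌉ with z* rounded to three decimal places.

n = 572

The 95% critical value is z* = 1.960.
p*(1−p*) = 0.2500.
Required n before rounding: 3.841600 × 0.2500 / 0.041² = 571.327.
Rounding up, n = 572.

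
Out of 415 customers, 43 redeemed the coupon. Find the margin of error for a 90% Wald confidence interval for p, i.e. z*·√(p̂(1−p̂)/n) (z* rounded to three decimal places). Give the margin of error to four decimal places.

p̂ = 43/415 = 0.10361.
Standard error of p̂: √(0.092879/415) = √0.000223804 = 0.014960.
z* = 1.645 at the 90% level.
Margin of error = z*·SE = 1.645 × 0.014960 = 0.0246.

ME = 0.0246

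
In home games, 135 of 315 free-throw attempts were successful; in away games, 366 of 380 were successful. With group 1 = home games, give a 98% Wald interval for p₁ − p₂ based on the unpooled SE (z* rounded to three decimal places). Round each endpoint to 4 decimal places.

p̂₁ = 0.42857, p̂₂ = 0.96316, so the observed difference is -0.53459.
Unpooled SE = √(p̂₁(1−p̂₁)/n₁ + p̂₂(1−p̂₂)/n₂) = √(0.000777454 + 0.000093381) = 0.029510.
The 98% critical value is z* = 2.326. Margin of error = 0.06864.
CI: -0.53459 ± 0.06864 = (-0.6032, -0.4659).

(-0.6032, -0.4659)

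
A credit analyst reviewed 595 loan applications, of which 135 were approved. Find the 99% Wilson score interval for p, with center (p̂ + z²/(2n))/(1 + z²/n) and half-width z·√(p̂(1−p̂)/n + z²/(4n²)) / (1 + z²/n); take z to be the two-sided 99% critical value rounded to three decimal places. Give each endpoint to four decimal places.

p̂ = 135/595 = 0.22689; z = 2.576, so z² = 6.635776.
Denominator 1 + z²/n = 1 + 6.635776/595 = 1.011153.
Center = (0.22689 + 0.005576)/1.011153 = 0.22990.
Radicand: p̂(1−p̂)/n + z²/(4n²) = 0.000294809 + 0.000004686 = 0.000299495.
Half-width = z·√(radicand)/denom = 2.576·0.017306/1.011153 = 0.04409.
CI: 0.22990 ± 0.04409 = (0.1858, 0.2740).

(0.1858, 0.2740)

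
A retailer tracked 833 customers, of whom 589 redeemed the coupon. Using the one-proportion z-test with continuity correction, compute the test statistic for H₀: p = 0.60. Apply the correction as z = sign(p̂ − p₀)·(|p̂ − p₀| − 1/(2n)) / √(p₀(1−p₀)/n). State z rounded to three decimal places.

z = 6.273

With x = 589 successes in n = 833, p̂ = 0.70708. p̂ − p₀ = 0.107083.
Continuity correction 1/(2n) = 1/1666 = 0.000600.
Corrected numerator: |0.107083| − 0.000600 = 0.106483.
Null standard error: √(0.60·0.40/833) = √0.000288115 = 0.016974.
z = (+)0.106483/0.016974 = 6.273.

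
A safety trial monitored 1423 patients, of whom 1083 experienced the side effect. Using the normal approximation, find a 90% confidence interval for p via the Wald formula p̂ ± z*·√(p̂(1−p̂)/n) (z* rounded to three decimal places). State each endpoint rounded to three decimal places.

(0.742, 0.780)

The sample proportion is 1083/1423 = 0.76107.
Standard error of p̂: √(0.181843/1423) = √0.000127789 = 0.011304.
For 90% confidence, z* = 1.645.
Margin of error: 1.645 × 0.011304 = 0.01860.
CI: 0.76107 ± 0.01860 = (0.742, 0.780).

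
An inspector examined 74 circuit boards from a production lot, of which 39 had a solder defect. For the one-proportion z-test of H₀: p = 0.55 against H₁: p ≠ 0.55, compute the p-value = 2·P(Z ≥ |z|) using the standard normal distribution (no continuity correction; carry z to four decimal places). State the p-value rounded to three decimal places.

p-value = 0.691

Sample proportion p̂ = 39/74 = 0.52703.
SE₀ = √(0.55·0.45/74) = 0.057832.
Test statistic (full precision, shown to 4 dp): z = (39/74 − 0.55)/SE₀ ≈ -0.3972.
From the standard normal, 2·P(Z ≥ |z|) = 0.691.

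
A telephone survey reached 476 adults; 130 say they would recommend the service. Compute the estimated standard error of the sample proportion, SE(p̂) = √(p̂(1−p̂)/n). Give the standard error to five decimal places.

SE = 0.02042

p̂ = 130/476 = 0.27311.
p̂(1−p̂) = 0.198521.
Dividing by n and taking the root: √0.000417061 = 0.02042.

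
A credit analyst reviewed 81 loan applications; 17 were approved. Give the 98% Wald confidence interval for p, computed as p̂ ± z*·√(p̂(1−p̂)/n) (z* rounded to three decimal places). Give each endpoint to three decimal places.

p̂ = 17/81 = 0.20988.
SE(p̂) = √(0.20988·0.79012/81) = 0.045247.
The 98% critical value is z* = 2.326.
Margin = 2.326·0.045247 = 0.10524.
CI: 0.20988 ± 0.10524 = (0.105, 0.315).

(0.105, 0.315)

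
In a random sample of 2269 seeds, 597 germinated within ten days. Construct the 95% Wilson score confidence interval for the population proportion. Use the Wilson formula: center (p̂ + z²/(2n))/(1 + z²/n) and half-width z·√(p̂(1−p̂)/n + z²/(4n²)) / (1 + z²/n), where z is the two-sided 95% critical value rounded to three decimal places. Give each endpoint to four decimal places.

(0.2454, 0.2816)

p̂ = 597/2269 = 0.26311; z = 1.960, so z² = 3.841600.
1 + z²/n = 1.001693.
Adjusted center: (0.26311 + z²/(2n))/1.001693 = 0.26351.
Radicand: p̂(1−p̂)/n + z²/(4n²) = 0.000085449 + 0.000000187 = 0.000085636.
Half-width = 1.960·√0.000085636/1.001693 = 0.01811.
CI: 0.26351 ± 0.01811 = (0.2454, 0.2816).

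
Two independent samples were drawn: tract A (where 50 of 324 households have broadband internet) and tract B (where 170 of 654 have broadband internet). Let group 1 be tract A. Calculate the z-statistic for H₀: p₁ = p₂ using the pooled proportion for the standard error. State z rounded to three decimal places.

z = -3.723

Sample proportions: p̂₁ = 50/324 = 0.15432 and p̂₂ = 170/654 = 0.25994.
Pooling: p̂ = 220/978 = 0.22495.
Pooled SE = √[0.1743469·0.00461547] ≈ 0.028367.
z = (p̂₁ − p̂₂)/SE = (0.15432 − 0.25994)/0.028367 = -0.10562/0.028367 = -3.723.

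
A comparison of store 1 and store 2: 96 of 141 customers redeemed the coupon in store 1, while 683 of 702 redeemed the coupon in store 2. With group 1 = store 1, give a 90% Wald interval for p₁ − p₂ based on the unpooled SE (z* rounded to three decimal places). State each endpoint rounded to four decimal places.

(-0.3574, -0.2267)

p̂₁ = 96/141 = 0.68085, p̂₂ = 683/702 = 0.97293; p̂₁ − p̂₂ = -0.29208.
Unpooled SE = √(p̂₁(1−p̂₁)/n₁ + p̂₂(1−p̂₂)/n₂) = √(0.001541084 + 0.000037511) = 0.039732.
The 90% critical value is z* = 1.645. Margin = 1.645·0.039732 = 0.06536.
CI: -0.29208 ± 0.06536 = (-0.3574, -0.2267).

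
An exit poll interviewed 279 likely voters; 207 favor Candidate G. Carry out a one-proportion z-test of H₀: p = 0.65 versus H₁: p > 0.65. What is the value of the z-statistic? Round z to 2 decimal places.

z = 3.22

The sample proportion is 207/279 = 0.74194.
Null standard error: √(0.65·0.35/279) = √0.000815412 = 0.028555.
z = (0.74194 − 0.65)/0.028555 = 0.09194/0.028555 = 3.22.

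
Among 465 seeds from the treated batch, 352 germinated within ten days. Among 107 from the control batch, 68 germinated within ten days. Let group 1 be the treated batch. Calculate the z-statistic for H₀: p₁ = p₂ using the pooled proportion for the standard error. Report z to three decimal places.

z = 2.565

Sample proportions: p̂₁ = 352/465 = 0.75699 and p̂₂ = 68/107 = 0.63551.
Pooled p̂ = (352+68)/(465+107) = 420/572 = 0.73427.
Pooled SE = √[0.1951196·0.01149633] ≈ 0.047362.
z = 0.12148/0.047362 = 2.565.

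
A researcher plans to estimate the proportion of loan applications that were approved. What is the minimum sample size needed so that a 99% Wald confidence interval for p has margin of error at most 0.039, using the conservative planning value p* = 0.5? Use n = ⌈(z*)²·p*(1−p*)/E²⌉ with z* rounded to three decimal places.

The 99% critical value is z* = 2.576.
p*(1−p*) = 0.2500.
Required n before rounding: 6.635776 × 0.2500 / 0.039² = 1090.693.
Rounding up, n = 1091.

n = 1091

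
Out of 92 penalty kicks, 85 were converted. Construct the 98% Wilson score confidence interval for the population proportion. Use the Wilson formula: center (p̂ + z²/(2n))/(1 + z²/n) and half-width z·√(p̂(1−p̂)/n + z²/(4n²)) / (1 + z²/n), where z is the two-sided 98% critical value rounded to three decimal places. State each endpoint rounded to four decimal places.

(0.8336, 0.9671)

Here p̂ = 85/92 = 0.92391 and z = 2.326 (z² = 5.410276).
1 + z²/n = 1.058807.
Adjusted center: (0.92391 + z²/(2n))/1.058807 = 0.90037.
Radicand: p̂(1−p̂)/n + z²/(4n²) = 0.000764106 + 0.000159803 = 0.000923909.
Half-width = z·√(radicand)/denom = 2.326·0.030396/1.058807 = 0.06677.
Interval: 0.90037 ± 0.06677 → (0.8336, 0.9671).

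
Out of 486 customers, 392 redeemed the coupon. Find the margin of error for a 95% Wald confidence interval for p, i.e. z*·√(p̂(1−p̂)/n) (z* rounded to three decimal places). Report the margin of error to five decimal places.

Sample proportion p̂ = 392/486 = 0.80658.
SE(p̂) = √(0.80658·0.19342/486) = 0.017916.
The 95% critical value is z* = 1.960.
ME = 1.960·0.017916 = 0.03512.

ME = 0.03512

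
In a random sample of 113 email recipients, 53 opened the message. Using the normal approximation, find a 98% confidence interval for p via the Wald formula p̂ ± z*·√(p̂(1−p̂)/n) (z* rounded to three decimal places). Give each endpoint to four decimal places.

The sample proportion is 53/113 = 0.46903.
Standard error of p̂: √(0.249041/113) = √0.002203900 = 0.046946.
z* = 2.326 at the 98% level.
Margin = 2.326·0.046946 = 0.10920.
CI: 0.46903 ± 0.10920 = (0.3598, 0.5782).

(0.3598, 0.5782)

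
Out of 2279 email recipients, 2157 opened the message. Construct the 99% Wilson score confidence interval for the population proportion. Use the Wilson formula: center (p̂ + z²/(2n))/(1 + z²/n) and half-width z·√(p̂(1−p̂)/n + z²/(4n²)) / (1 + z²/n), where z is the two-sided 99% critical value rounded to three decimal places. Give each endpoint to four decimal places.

(0.9330, 0.9574)

p̂ = 2157/2279 = 0.94647; z = 2.576, so z² = 6.635776.
1 + z²/n = 1.002912.
Center = (0.94647 + 0.001456)/1.002912 = 0.94517.
Radicand: p̂(1−p̂)/n + z²/(4n²) = 0.000022232 + 0.000000319 = 0.000022551.
Half-width = 2.576·√0.000022551/1.002912 = 0.01220.
CI: 0.94517 ± 0.01220 = (0.9330, 0.9574).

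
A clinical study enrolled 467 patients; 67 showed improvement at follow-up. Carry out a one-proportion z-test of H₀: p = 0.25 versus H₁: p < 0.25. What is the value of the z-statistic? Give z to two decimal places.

z = -5.32

p̂ = 67/467 = 0.14347.
SE₀ = √(0.25·0.75/467) = 0.020037.
z = (0.14347 − 0.25)/0.020037 = -0.10653/0.020037 = -5.32.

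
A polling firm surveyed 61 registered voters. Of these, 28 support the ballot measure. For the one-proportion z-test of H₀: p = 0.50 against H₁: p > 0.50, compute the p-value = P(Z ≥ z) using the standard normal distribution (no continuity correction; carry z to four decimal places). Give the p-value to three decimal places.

p-value = 0.739

With x = 28 successes in n = 61, p̂ = 0.45902.
Null standard error: √(0.50·0.50/61) = √0.004098361 = 0.064018.
Test statistic (full precision, shown to 4 dp): z = (28/61 − 0.50)/SE₀ ≈ -0.6402.
From the standard normal, P(Z ≥ z) = 0.739.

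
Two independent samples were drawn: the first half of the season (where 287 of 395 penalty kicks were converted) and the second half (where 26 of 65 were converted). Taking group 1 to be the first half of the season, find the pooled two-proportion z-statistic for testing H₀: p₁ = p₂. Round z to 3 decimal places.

p̂₁ = 287/395 = 0.72658, p̂₂ = 26/65 = 0.40000.
Pooled p̂ = (287+26)/(395+65) = 313/460 = 0.68043.
SE = √[p̂(1−p̂)(1/n₁+1/n₂)] = √[0.68043·0.31957·(1/395+1/65)] ≈ 0.062416.
z = (p̂₁ − p̂₂)/SE = (0.72658 − 0.40000)/0.062416 = 0.32658/0.062416 = 5.232.

z = 5.232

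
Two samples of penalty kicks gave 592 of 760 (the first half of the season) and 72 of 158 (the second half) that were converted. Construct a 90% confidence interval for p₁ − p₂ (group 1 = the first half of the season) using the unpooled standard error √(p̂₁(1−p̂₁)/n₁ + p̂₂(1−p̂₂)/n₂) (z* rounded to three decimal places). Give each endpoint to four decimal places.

p̂₁ = 0.77895, p̂₂ = 0.45570, so the observed difference is 0.32325.
SE = √(0.000226564 + 0.001569856) = √0.001796420 = 0.042384.
z* = 1.645 at the 90% level. Margin of error = 0.06972.
CI: 0.32325 ± 0.06972 = (0.2535, 0.3930).

(0.2535, 0.3930)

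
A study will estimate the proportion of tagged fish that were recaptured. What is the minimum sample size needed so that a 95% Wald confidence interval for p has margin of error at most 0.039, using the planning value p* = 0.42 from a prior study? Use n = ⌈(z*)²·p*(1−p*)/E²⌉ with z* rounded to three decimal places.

n = 616

For 95% confidence, z* = 1.960.
p*(1−p*) = 0.2436.
Required n before rounding: 3.841600 × 0.2436 / 0.039² = 615.262.
Rounding up, n = 616.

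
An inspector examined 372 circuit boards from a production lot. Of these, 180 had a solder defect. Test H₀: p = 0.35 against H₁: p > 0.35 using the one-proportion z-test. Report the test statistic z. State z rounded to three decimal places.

z = 5.413

Sample proportion p̂ = 180/372 = 0.48387.
Null standard error: √(0.35·0.65/372) = √0.000611559 = 0.024730.
Test statistic: z = 0.13387/0.024730 = 5.413.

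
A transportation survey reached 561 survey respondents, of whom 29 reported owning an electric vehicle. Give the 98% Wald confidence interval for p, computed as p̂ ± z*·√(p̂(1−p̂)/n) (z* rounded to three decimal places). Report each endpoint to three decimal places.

p̂ = 29/561 = 0.05169.
Standard error of p̂: √(0.049021/561) = √0.000087382 = 0.009348.
z* = 2.326 at the 98% level.
Margin of error: 2.326 × 0.009348 = 0.02174.
Interval: 0.05169 ± 0.02174 → (0.030, 0.073).

(0.030, 0.073)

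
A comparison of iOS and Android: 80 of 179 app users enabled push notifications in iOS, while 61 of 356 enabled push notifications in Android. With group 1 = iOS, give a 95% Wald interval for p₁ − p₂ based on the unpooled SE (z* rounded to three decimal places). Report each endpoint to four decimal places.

(0.1929, 0.3583)

p̂₁ = 80/179 = 0.44693, p̂₂ = 61/356 = 0.17135; p̂₁ − p̂₂ = 0.27558.
Unpooled SE = √(p̂₁(1−p̂₁)/n₁ + p̂₂(1−p̂₂)/n₂) = √(0.001380912 + 0.000398843) = 0.042187.
For 95% confidence, z* = 1.960. Margin = 1.960·0.042187 = 0.08269.
Interval: 0.27558 ± 0.08269 → (0.1929, 0.3583).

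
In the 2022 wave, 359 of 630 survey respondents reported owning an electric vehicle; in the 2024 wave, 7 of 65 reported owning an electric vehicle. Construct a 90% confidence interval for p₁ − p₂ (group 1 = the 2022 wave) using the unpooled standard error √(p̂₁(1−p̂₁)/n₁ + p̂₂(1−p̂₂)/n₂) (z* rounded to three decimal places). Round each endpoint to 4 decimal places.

(0.3911, 0.5332)

p̂₁ = 359/630 = 0.56984, p̂₂ = 7/65 = 0.10769; p̂₁ − p̂₂ = 0.46215.
Unpooled SE = √(p̂₁(1−p̂₁)/n₁ + p̂₂(1−p̂₂)/n₂) = √(0.000389083 + 0.001478380) = 0.043214.
z* = 1.645 at the 90% level. Margin = 1.645·0.043214 = 0.07109.
Interval: 0.46215 ± 0.07109 → (0.3911, 0.5332).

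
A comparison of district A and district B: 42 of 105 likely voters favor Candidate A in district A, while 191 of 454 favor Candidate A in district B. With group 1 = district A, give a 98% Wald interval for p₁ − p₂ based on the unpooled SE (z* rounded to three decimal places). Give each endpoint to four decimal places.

p̂₁ = 42/105 = 0.40000, p̂₂ = 191/454 = 0.42070; p̂₁ − p̂₂ = -0.02070.
Unpooled SE = √(p̂₁(1−p̂₁)/n₁ + p̂₂(1−p̂₂)/n₂) = √(0.002285714 + 0.000536811) = 0.053127.
For 98% confidence, z* = 2.326. Margin = 2.326·0.053127 = 0.12357.
Interval: -0.02070 ± 0.12357 → (-0.1443, 0.1029).

(-0.1443, 0.1029)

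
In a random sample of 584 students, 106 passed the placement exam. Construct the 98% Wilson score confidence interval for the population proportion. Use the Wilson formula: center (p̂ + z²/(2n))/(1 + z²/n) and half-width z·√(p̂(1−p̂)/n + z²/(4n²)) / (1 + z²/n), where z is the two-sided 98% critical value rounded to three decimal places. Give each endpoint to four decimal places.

p̂ = 106/584 = 0.18151; z = 2.326, so z² = 5.410276.
Denominator 1 + z²/n = 1 + 5.410276/584 = 1.009264.
Center = (0.18151 + 0.004632)/1.009264 = 0.18443.
Radicand: p̂(1−p̂)/n + z²/(4n²) = 0.000254387 + 0.000003966 = 0.000258353.
Half-width = z·√(radicand)/denom = 2.326·0.016073/1.009264 = 0.03704.
CI: 0.18443 ± 0.03704 = (0.1474, 0.2215).

(0.1474, 0.2215)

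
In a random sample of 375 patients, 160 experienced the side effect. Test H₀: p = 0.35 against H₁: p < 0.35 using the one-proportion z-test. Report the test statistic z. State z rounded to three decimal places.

With x = 160 successes in n = 375, p̂ = 0.42667.
Under H₀, SE = √(p₀(1−p₀)/n) = √(0.35·0.65/375) = √0.000606667 = 0.024631.
z = (p̂ − p₀)/SE = (0.42667 − 0.35)/0.024631 = 3.113.

z = 3.113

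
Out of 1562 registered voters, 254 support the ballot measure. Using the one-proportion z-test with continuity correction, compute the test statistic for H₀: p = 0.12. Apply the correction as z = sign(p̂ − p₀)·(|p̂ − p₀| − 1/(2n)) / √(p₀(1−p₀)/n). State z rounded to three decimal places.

The sample proportion is 254/1562 = 0.16261. p̂ − p₀ = 0.042612.
Continuity correction 1/(2n) = 1/3124 = 0.000320.
Corrected numerator: |0.042612| − 0.000320 = 0.042292.
SE₀ = √(0.12·0.88/1562) = 0.008222.
z = (+)0.042292/0.008222 = 5.144.

z = 5.144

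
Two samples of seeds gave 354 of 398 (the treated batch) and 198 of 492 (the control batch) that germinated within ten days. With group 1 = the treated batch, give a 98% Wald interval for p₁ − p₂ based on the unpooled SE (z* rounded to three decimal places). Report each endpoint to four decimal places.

(0.4239, 0.5501)

p̂₁ = 0.88945, p̂₂ = 0.40244, so the observed difference is 0.48701.
Unpooled SE = √(p̂₁(1−p̂₁)/n₁ + p̂₂(1−p̂₂)/n₂) = √(0.000247062 + 0.000488784) = 0.027126.
For 98% confidence, z* = 2.326. Margin = 2.326·0.027126 = 0.06310.
So the interval runs from 0.4239 to 0.5501.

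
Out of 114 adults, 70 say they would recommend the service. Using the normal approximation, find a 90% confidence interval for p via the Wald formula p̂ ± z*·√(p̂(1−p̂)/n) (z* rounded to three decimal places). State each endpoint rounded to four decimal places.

(0.5390, 0.6890)

With x = 70 successes in n = 114, p̂ = 0.61404.
SE = √(p̂(1−p̂)/n) = √(0.236996/114) = 0.045595.
For 90% confidence, z* = 1.645.
Margin = 1.645·0.045595 = 0.07500.
Interval: 0.61404 ± 0.07500 → (0.5390, 0.6890).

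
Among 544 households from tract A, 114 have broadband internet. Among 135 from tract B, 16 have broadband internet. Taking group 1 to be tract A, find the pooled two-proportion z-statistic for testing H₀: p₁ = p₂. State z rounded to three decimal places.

p̂₁ = 114/544 = 0.20956, p̂₂ = 16/135 = 0.11852.
Pooling: p̂ = 130/679 = 0.19146.
SE = √[p̂(1−p̂)(1/n₁+1/n₂)] = √[0.19146·0.80854·(1/544+1/135)] ≈ 0.037832.
z = (p̂₁ − p̂₂)/SE = (0.20956 − 0.11852)/0.037832 = 0.09104/0.037832 = 2.406.

z = 2.406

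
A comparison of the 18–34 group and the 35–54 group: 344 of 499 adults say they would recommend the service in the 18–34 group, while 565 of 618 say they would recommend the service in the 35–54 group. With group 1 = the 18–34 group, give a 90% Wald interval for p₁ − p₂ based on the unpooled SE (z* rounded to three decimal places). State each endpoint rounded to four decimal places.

p̂₁ = 0.68938, p̂₂ = 0.91424, so the observed difference is -0.22486.
Unpooled SE = √(p̂₁(1−p̂₁)/n₁ + p̂₂(1−p̂₂)/n₂) = √(0.000429130 + 0.000126870) = 0.023580.
For 90% confidence, z* = 1.645. Margin of error = 0.03879.
So the interval runs from -0.2636 to -0.1861.

(-0.2636, -0.1861)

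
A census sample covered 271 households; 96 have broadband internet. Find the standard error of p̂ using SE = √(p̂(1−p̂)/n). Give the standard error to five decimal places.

SE = 0.02905

Sample proportion p̂ = 96/271 = 0.35424.
p̂(1−p̂) = 0.228754.
Dividing by n and taking the root: √0.000844111 = 0.02905.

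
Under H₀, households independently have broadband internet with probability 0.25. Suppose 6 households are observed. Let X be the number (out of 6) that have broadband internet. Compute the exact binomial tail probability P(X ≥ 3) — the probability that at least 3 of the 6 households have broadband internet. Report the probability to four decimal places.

P = 0.1694

X is binomial with n = 6 and p = 0.25.
P(X ≥ 3) = C(6,3)·0.25^3·0.75^3 + C(6,4)·0.25^4·0.75^2 + C(6,5)·0.25^5·0.75^1 + C(6,6)·0.25^6·0.75^0.
= 0.131836 + 0.032959 + 0.004395 + 0.000244 = 0.1694.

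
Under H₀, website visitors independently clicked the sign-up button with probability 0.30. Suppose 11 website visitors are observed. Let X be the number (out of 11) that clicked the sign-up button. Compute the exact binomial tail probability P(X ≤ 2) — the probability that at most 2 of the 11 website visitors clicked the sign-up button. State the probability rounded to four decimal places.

X is binomial with n = 11 and p = 0.30.
P(X ≤ 2) = C(11,0)·0.30^0·0.70^11 + C(11,1)·0.30^1·0.70^10 + C(11,2)·0.30^2·0.70^9.
= 0.019773 + 0.093217 + 0.199750 = 0.3127.

P = 0.3127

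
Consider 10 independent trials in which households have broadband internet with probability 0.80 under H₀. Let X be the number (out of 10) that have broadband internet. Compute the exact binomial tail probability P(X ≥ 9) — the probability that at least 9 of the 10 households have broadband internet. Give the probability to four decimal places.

X is binomial with n = 10 and p = 0.80.
P(X ≥ 9) = C(10,9)·0.80^9·0.20^1 + C(10,10)·0.80^10·0.20^0.
= 0.268435 + 0.107374 = 0.3758.

P = 0.3758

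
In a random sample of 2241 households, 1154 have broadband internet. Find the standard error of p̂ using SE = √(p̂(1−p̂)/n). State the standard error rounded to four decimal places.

Sample proportion p̂ = 1154/2241 = 0.51495.
p̂(1−p̂) = 0.249776.
SE = √(0.249776/2241) = 0.0106.

SE = 0.0106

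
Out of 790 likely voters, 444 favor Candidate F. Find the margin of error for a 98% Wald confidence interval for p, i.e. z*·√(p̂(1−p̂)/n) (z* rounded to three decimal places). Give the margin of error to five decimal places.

ME = 0.04106

The sample proportion is 444/790 = 0.56203.
SE(p̂) = √(0.56203·0.43797/790) = 0.017652.
For 98% confidence, z* = 2.326.
So ME = 0.04106.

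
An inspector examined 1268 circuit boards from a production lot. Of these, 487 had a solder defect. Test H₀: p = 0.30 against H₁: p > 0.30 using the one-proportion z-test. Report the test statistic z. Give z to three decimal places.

With x = 487 successes in n = 1268, p̂ = 0.38407.
Null standard error: √(0.30·0.70/1268) = √0.000165615 = 0.012869.
Test statistic: z = 0.08407/0.012869 = 6.533.

z = 6.533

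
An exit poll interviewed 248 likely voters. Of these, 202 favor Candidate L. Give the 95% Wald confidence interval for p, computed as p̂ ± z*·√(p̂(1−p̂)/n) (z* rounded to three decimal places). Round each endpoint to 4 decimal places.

Sample proportion p̂ = 202/248 = 0.81452.
Standard error of p̂: √(0.151080/248) = √0.000609192 = 0.024682.
For 95% confidence, z* = 1.960.
Margin = 1.960·0.024682 = 0.04838.
CI: 0.81452 ± 0.04838 = (0.7661, 0.8629).

(0.7661, 0.8629)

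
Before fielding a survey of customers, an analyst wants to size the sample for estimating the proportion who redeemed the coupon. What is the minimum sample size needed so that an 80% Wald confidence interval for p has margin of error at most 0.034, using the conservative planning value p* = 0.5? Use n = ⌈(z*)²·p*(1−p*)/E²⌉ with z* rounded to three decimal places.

n = 356

For 80% confidence, z* = 1.282.
p*(1−p*) = 0.2500.
Required n before rounding: 1.643524 × 0.2500 / 0.034² = 355.433.
Rounding up, n = 356.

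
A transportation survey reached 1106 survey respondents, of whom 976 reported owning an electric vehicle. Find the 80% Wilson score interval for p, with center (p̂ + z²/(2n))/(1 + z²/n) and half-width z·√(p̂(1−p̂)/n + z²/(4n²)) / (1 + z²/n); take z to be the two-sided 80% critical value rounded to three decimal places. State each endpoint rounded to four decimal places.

Here p̂ = 976/1106 = 0.88246 and z = 1.282 (z² = 1.643524).
Denominator 1 + z²/n = 1 + 1.643524/1106 = 1.001486.
Adjusted center: (0.88246 + z²/(2n))/1.001486 = 0.88189.
Radicand: p̂(1−p̂)/n + z²/(4n²) = 0.000093784 + 0.000000336 = 0.000094120.
Half-width = 1.282·√0.000094120/1.001486 = 0.01242.
Interval: 0.88189 ± 0.01242 → (0.8695, 0.8943).

(0.8695, 0.8943)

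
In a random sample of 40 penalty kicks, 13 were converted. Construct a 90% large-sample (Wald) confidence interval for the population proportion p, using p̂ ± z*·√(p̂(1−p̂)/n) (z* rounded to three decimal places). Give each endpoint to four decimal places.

p̂ = 13/40 = 0.32500.
Standard error of p̂: √(0.219375/40) = √0.005484375 = 0.074057.
For 90% confidence, z* = 1.645.
Margin of error: 1.645 × 0.074057 = 0.12182.
So the interval runs from 0.2032 to 0.4468.

(0.2032, 0.4468)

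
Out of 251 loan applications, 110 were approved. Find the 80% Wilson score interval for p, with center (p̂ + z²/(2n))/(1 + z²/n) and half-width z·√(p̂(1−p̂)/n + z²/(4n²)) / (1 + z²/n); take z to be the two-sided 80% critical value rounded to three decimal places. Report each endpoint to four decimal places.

Here p̂ = 110/251 = 0.43825 and z = 1.282 (z² = 1.643524).
1 + z²/n = 1.006548.
Center = (0.43825 + 0.003274)/1.006548 = 0.43865.
Radicand: p̂(1−p̂)/n + z²/(4n²) = 0.000980823 + 0.000006522 = 0.000987345.
Half-width = z·√(radicand)/denom = 1.282·0.031422/1.006548 = 0.04002.
CI: 0.43865 ± 0.04002 = (0.3986, 0.4787).

(0.3986, 0.4787)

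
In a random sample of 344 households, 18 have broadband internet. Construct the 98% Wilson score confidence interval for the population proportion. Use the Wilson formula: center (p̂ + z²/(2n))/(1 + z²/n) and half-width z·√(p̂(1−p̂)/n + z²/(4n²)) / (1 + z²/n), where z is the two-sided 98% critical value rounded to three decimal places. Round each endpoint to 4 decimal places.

(0.0307, 0.0878)

p̂ = 18/344 = 0.05233; z = 2.326, so z² = 5.410276.
1 + z²/n = 1.015728.
Center = (0.05233 + 0.007864)/1.015728 = 0.05926.
Radicand: p̂(1−p̂)/n + z²/(4n²) = 0.000144150 + 0.000011430 = 0.000155580.
Half-width = z·√(radicand)/denom = 2.326·0.012473/1.015728 = 0.02856.
Interval: 0.05926 ± 0.02856 → (0.0307, 0.0878).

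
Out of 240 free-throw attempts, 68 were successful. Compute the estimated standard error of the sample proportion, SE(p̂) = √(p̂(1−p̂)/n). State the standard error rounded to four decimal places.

Sample proportion p̂ = 68/240 = 0.28333.
p̂(1−p̂) = 0.203054.
SE = √(0.203054/240) = √0.000846058 = 0.0291.

SE = 0.0291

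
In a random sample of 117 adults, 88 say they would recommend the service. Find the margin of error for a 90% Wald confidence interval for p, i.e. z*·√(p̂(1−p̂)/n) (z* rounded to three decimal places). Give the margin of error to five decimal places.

ME = 0.06566

Sample proportion p̂ = 88/117 = 0.75214.
SE(p̂) = √(0.75214·0.24786/117) = 0.039917.
The 90% critical value is z* = 1.645.
So ME = 0.06566.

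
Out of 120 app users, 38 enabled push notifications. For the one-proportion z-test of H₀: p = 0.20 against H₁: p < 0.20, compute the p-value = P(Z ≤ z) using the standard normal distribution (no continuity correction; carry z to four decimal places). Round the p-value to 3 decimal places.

p-value = 0.999

p̂ = 38/120 = 0.31667.
SE₀ = √(0.20·0.80/120) = 0.036515.
z = (p̂ − p₀)/SE = (38/120 − 0.20)/0.036515 ≈ 3.1950.
From the standard normal, P(Z ≤ z) = 0.999.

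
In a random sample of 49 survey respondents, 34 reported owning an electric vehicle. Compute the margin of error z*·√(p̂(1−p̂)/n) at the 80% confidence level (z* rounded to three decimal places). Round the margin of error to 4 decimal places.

ME = 0.0844

With x = 34 successes in n = 49, p̂ = 0.69388.
SE(p̂) = √(0.69388·0.30612/49) = 0.065840.
For 80% confidence, z* = 1.282.
Margin of error = z*·SE = 1.282 × 0.065840 = 0.0844.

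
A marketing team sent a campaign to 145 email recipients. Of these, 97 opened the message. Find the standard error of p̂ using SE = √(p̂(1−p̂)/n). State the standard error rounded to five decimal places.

SE = 0.03908

With x = 97 successes in n = 145, p̂ = 0.66897.
p̂(1−p̂) = 0.66897·0.33103 = 0.221449.
SE = √(0.221449/145) = √0.001527234 = 0.03908.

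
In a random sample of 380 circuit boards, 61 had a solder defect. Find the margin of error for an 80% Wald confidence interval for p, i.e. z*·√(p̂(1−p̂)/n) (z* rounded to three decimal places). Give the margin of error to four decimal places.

ME = 0.0241

p̂ = 61/380 = 0.16053.
SE = √(p̂(1−p̂)/n) = √(0.134758/380) = 0.018831.
For 80% confidence, z* = 1.282.
Margin of error = z*·SE = 1.282 × 0.018831 = 0.0241.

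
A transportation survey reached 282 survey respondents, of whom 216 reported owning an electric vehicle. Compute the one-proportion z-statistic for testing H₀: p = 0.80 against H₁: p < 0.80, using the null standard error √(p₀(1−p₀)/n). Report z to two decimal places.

The sample proportion is 216/282 = 0.76596.
Null standard error: √(0.80·0.20/282) = √0.000567376 = 0.023820.
z = (0.76596 − 0.80)/0.023820 = -0.03404/0.023820 = -1.43.

z = -1.43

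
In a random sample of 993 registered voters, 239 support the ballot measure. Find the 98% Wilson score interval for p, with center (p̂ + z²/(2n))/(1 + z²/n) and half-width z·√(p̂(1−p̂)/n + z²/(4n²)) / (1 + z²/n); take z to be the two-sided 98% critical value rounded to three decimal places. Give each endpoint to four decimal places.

(0.2106, 0.2736)

p̂ = 239/993 = 0.24068; z = 2.326, so z² = 5.410276.
1 + z²/n = 1.005448.
Adjusted center: (0.24068 + z²/(2n))/1.005448 = 0.24209.
Radicand: p̂(1−p̂)/n + z²/(4n²) = 0.000184044 + 0.000001372 = 0.000185416.
Half-width = 2.326·√0.000185416/1.005448 = 0.03150.
CI: 0.24209 ± 0.03150 = (0.2106, 0.2736).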